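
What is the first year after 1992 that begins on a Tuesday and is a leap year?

2008

Jan 1 advances by 2 weekdays after a leap year and by 1 after a common year.
1992: Jan 1 is Wednesday (leap).
1993: Friday
1994: Saturday
1995: Sunday
1996: Monday (leap)
1997: Wednesday
1998: Thursday
1999: Friday
2000: Saturday (leap)
2001: Monday
2002: Tuesday
2003: Wednesday
2004: Thursday (leap)
2005: Saturday
2006: Sunday
2007: Monday
2008: Tuesday (leap)
2008 begins on a Tuesday and is a leap year.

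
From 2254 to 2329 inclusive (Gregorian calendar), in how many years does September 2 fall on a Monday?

11

Track September 2's weekday year by year (advancing +1, or +2 across a Feb 29):
  2254: Sat  2255: Sun (+1)  2256: Tue (+2)  2257: Wed (+1)  2258: Thu (+1)
  2259: Fri (+1)  2260: Sun (+2)  2261: Mon (+1) ✓  2262: Tue (+1)  2263: Wed (+1)
  2264: Fri (+2)  2265: Sat (+1)  2266: Sun (+1)  2267: Mon (+1) ✓  … (48 more years) …
  2316: Sat (+2)  2317: Sun (+1)  2318: Mon (+1) ✓  2319: Tue (+1)  2320: Thu (+2)
  2321: Fri (+1)  2322: Sat (+1)  2323: Sun (+1)  2324: Tue (+2)  2325: Wed (+1)
  2326: Thu (+1)  2327: Fri (+1)  2328: Sun (+2)  2329: Mon (+1) ✓
Monday years: 2261, 2267, 2272, 2278, 2289, 2295, 2301, 2307, 2312, 2318, 2329 — 11 in total.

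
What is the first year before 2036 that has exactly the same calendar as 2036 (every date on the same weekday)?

2008

Two years share a calendar iff Jan 1 falls on the same weekday and both are leap or both are common. 2036: Jan 1 is Tuesday, leap year.
2035: Jan 1 Monday, common
2034: Jan 1 Sunday, common
2033: Jan 1 Saturday, common
2032: Jan 1 Thursday, leap
2031: Jan 1 Wednesday, common
2030: Jan 1 Tuesday, common
2029: Jan 1 Monday, common
2028: Jan 1 Saturday, leap
2027: Jan 1 Friday, common
2026: Jan 1 Thursday, common
2025: Jan 1 Wednesday, common
2024: Jan 1 Monday, leap
2023: Jan 1 Sunday, common
2022: Jan 1 Saturday, common
2021: Jan 1 Friday, common
2020: Jan 1 Wednesday, leap
2019: Jan 1 Tuesday, common
2018: Jan 1 Monday, common
2017: Jan 1 Sunday, common
2016: Jan 1 Friday, leap
2015: Jan 1 Thursday, common
2014: Jan 1 Wednesday, common
2013: Jan 1 Tuesday, common
2012: Jan 1 Sunday, leap
2011: Jan 1 Saturday, common
2010: Jan 1 Friday, common
2009: Jan 1 Thursday, common
2008: Jan 1 Tuesday, leap
2008 matches on both conditions.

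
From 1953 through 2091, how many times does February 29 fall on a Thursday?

5

Leap years in 1953–2091: 34 of them.
Feb 29 weekday advances by 5 (mod 7) from one leap year to the next four years later (or differs when a century non-leap intervenes).
Leap-day weekdays: 1956:Wed 1960:Mon 1964:Sat 1968:Thu✓ 1972:Tue 1976:Sun 1980:Fri 1984:Wed 1988:Mon 1992:Sat 1996:Thu✓ 2000:Tue 2004:Sun …(8 more)… 2040:Wed 2044:Mon 2048:Sat 2052:Thu✓ 2056:Tue 2060:Sun 2064:Fri 2068:Wed 2072:Mon 2076:Sat 2080:Thu✓ 2084:Tue 2088:Sun
Thursday: 1968, 1996, 2024, 2052, 2080 → 5.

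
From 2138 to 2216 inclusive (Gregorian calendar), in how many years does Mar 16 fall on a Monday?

Track Mar 16's weekday year by year (advancing +1, or +2 across a Feb 29):
  2138: Sun  2139: Mon (+1) ✓  2140: Wed (+2)  2141: Thu (+1)  2142: Fri (+1)
  2143: Sat (+1)  2144: Mon (+2) ✓  2145: Tue (+1)  2146: Wed (+1)  2147: Thu (+1)
  2148: Sat (+2)  2149: Sun (+1)  2150: Mon (+1) ✓  2151: Tue (+1)  … (51 more years) …
  2203: Wed (+1)  2204: Fri (+2)  2205: Sat (+1)  2206: Sun (+1)  2207: Mon (+1) ✓
  2208: Wed (+2)  2209: Thu (+1)  2210: Fri (+1)  2211: Sat (+1)  2212: Mon (+2) ✓
  2213: Tue (+1)  2214: Wed (+1)  2215: Thu (+1)  2216: Sat (+2)
Monday years: 2139, 2144, 2150, 2161, 2167, 2172, 2178, 2189, 2195, 2201, 2207, 2212 — 12 in total.

12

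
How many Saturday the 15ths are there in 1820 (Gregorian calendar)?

Check the 15th of each month of 1820: Jan 15: Sat, Feb 15: Tue, Mar 15: Wed, Apr 15: Sat, May 15: Mon, Jun 15: Thu, Jul 15: Sat, Aug 15: Tue, Sep 15: Fri, Oct 15: Sun, Nov 15: Wed, Dec 15: Fri.
Saturday occurs in January, April, July — 3 months.

3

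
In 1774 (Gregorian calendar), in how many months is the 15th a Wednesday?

Check the 15th of each month of 1774: Jan 15: Sat, Feb 15: Tue, Mar 15: Tue, Apr 15: Fri, May 15: Sun, Jun 15: Wed, Jul 15: Fri, Aug 15: Mon, Sep 15: Thu, Oct 15: Sat, Nov 15: Tue, Dec 15: Thu.
Wednesday occurs in June — 1 month.

1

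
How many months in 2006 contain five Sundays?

5

A month of length L has five Sundays iff its first Sunday is on day ≤ L−28 (so day 1–3 in a 31-day month, 1–2 in a 30-day month, day 1 in a leap February).
Checking each month of 2006: Jan starts Sun (31d) ✓; Feb starts Wed (28d); Mar starts Wed (31d); Apr starts Sat (30d) ✓; May starts Mon (31d); Jun starts Thu (30d); Jul starts Sat (31d) ✓; Aug starts Tue (31d); Sep starts Fri (30d); Oct starts Sun (31d) ✓; Nov starts Wed (30d); Dec starts Fri (31d) ✓.
Five-Sunday months: January, April, July, October, December → 5.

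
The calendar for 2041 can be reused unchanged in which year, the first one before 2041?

Two years share a calendar iff Jan 1 falls on the same weekday and both are leap or both are common. 2041: Jan 1 is Tuesday, common year.
2040: Jan 1 Sunday, leap
2039: Jan 1 Saturday, common
2038: Jan 1 Friday, common
2037: Jan 1 Thursday, common
2036: Jan 1 Tuesday, leap
2035: Jan 1 Monday, common
2034: Jan 1 Sunday, common
2033: Jan 1 Saturday, common
2032: Jan 1 Thursday, leap
2031: Jan 1 Wednesday, common
2030: Jan 1 Tuesday, common
2030 matches on both conditions.

2030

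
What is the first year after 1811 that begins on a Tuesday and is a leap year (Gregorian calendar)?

1828

Jan 1 advances by 2 weekdays after a leap year and by 1 after a common year.
1811: Jan 1 is Tuesday.
1812: Wednesday (leap)
1813: Friday
1814: Saturday
1815: Sunday
1816: Monday (leap)
1817: Wednesday
1818: Thursday
1819: Friday
1820: Saturday (leap)
1821: Monday
1822: Tuesday
1823: Wednesday
1824: Thursday (leap)
1825: Saturday
1826: Sunday
1827: Monday
1828: Tuesday (leap)
1828 begins on a Tuesday and is a leap year.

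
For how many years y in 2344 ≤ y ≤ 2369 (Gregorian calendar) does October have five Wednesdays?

October has 31 days; it has five Wednesdays when Wednesday falls among the first (month-length − 28) days — i.e. when October 1 is one of Wednesday/Tuesday/Monday.
October 1 by year: 2344:Sun 2345:Mon✓ 2346:Tue✓ 2347:Wed✓ 2348:Fri 2349:Sat 2350:Sun 2351:Mon✓ 2352:Wed✓ 2353:Thu 2354:Fri 2355:Sat 2356:Mon✓ 2357:Tue✓ 2358:Wed✓ 2359:Thu 2360:Sat 2361:Sun 2362:Mon✓ 2363:Tue✓ 2364:Thu 2365:Fri 2366:Sat 2367:Sun 2368:Tue✓ 2369:Wed✓
Years with five Wednesdays: 2345, 2346, 2347, 2351, 2352, 2356, 2357, 2358, 2362, 2363, 2368, 2369 → 12.

12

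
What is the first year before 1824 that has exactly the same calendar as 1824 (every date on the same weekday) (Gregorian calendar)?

1784

Two years share a calendar iff Jan 1 falls on the same weekday and both are leap or both are common. 1824: Jan 1 is Thursday, leap year.
1823: Jan 1 Wednesday, common
1822: Jan 1 Tuesday, common
1821: Jan 1 Monday, common
1820: Jan 1 Saturday, leap
1819: Jan 1 Friday, common
1818: Jan 1 Thursday, common
1817: Jan 1 Wednesday, common
1816: Jan 1 Monday, leap
1815: Jan 1 Sunday, common
1814: Jan 1 Saturday, common
1813: Jan 1 Friday, common
1812: Jan 1 Wednesday, leap
1811: Jan 1 Tuesday, common
1810: Jan 1 Monday, common
1809: Jan 1 Sunday, common
1808: Jan 1 Friday, leap
1807: Jan 1 Thursday, common
1806: Jan 1 Wednesday, common
1805: Jan 1 Tuesday, common
1804: Jan 1 Sunday, leap
1803: Jan 1 Saturday, common
1802: Jan 1 Friday, common
1801: Jan 1 Thursday, common
1800: Jan 1 Wednesday, common
1799: Jan 1 Tuesday, common
1798: Jan 1 Monday, common
1797: Jan 1 Sunday, common
1796: Jan 1 Friday, leap
1795: Jan 1 Thursday, common
1794: Jan 1 Wednesday, common
1793: Jan 1 Tuesday, common
1792: Jan 1 Sunday, leap
1791: Jan 1 Saturday, common
1790: Jan 1 Friday, common
1789: Jan 1 Thursday, common
1788: Jan 1 Tuesday, leap
1787: Jan 1 Monday, common
1786: Jan 1 Sunday, common
1785: Jan 1 Saturday, common
1784: Jan 1 Thursday, leap
1784 matches on both conditions.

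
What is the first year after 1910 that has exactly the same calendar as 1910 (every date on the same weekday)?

Two years share a calendar iff Jan 1 falls on the same weekday and both are leap or both are common. 1910: Jan 1 is Saturday, common year.
1911: Jan 1 Sunday, common
1912: Jan 1 Monday, leap
1913: Jan 1 Wednesday, common
1914: Jan 1 Thursday, common
1915: Jan 1 Friday, common
1916: Jan 1 Saturday, leap
1917: Jan 1 Monday, common
1918: Jan 1 Tuesday, common
1919: Jan 1 Wednesday, common
1920: Jan 1 Thursday, leap
1921: Jan 1 Saturday, common
1921 matches on both conditions.

1921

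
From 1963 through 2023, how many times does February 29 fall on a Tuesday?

2

Leap years in 1963–2023: 15 of them.
Feb 29 weekday advances by 5 (mod 7) from one leap year to the next four years later (or differs when a century non-leap intervenes).
Leap-day weekdays: 1964:Sat 1968:Thu 1972:Tue✓ 1976:Sun 1980:Fri 1984:Wed 1988:Mon 1992:Sat 1996:Thu 2000:Tue✓ 2004:Sun 2008:Fri 2012:Wed 2016:Mon 2020:Sat
Tuesday: 1972, 2000 → 2.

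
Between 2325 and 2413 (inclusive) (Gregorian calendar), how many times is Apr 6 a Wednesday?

13

Track Apr 6's weekday year by year (advancing +1, or +2 across a Feb 29):
  2325: Mon  2326: Tue (+1)  2327: Wed (+1) ✓  2328: Fri (+2)  2329: Sat (+1)
  2330: Sun (+1)  2331: Mon (+1)  2332: Wed (+2) ✓  2333: Thu (+1)  2334: Fri (+1)
  2335: Sat (+1)  2336: Mon (+2)  2337: Tue (+1)  2338: Wed (+1) ✓  … (61 more years) …
  2400: Thu (+2)  2401: Fri (+1)  2402: Sat (+1)  2403: Sun (+1)  2404: Tue (+2)
  2405: Wed (+1) ✓  2406: Thu (+1)  2407: Fri (+1)  2408: Sun (+2)  2409: Mon (+1)
  2410: Tue (+1)  2411: Wed (+1) ✓  2412: Fri (+2)  2413: Sat (+1)
Wednesday years: 2327, 2332, 2338, 2349, 2355, 2360, 2366, 2377, 2383, 2388, 2394, 2405, 2411 — 13 in total.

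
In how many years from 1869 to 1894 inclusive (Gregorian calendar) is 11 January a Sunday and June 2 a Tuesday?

3

Check each year's weekday for 11 January and June 2:
  1869: Mon/Wed  1870: Tue/Thu  1871: Wed/Fri  1872: Thu/Sun  1873: Sat/Mon  1874: Sun/Tue ✓  1875: Mon/Wed  1876: Tue/Fri  1877: Thu/Sat  1878: Fri/Sun  1879: Sat/Mon  1880: Sun/Wed  1881: Tue/Thu  1882: Wed/Fri  1883: Thu/Sat  1884: Fri/Mon  1885: Sun/Tue ✓  1886: Mon/Wed  1887: Tue/Thu  1888: Wed/Sat  1889: Fri/Sun  1890: Sat/Mon  1891: Sun/Tue ✓  1892: Mon/Thu  1893: Wed/Fri  1894: Thu/Sat
Both conditions hold in: 1874, 1885, 1891 — 3.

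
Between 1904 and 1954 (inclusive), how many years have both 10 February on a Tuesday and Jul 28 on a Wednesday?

Check each year's weekday for 10 February and Jul 28:
  1904: Wed/Thu  1905: Fri/Fri  1906: Sat/Sat  1907: Sun/Sun  1908: Mon/Tue  1909: Wed/Wed  1910: Thu/Thu  1911: Fri/Fri  1912: Sat/Sun  1913: Mon/Mon  1914: Tue/Tue  1915: Wed/Wed  1916: Thu/Fri  1917: Sat/Sat  …(23 more)…  1941: Mon/Mon  1942: Tue/Tue  1943: Wed/Wed  1944: Thu/Fri  1945: Sat/Sat  1946: Sun/Sun  1947: Mon/Mon  1948: Tue/Wed ✓  1949: Thu/Thu  1950: Fri/Fri  1951: Sat/Sat  1952: Sun/Mon  1953: Tue/Tue  1954: Wed/Wed
Both conditions hold in: 1920, 1948 — 2.

2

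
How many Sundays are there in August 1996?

August 1996 has 31 days and begins on Thursday.
The first Sunday is August 4.
Sundays fall on 4, 11, 18, 25 — that's 4.

4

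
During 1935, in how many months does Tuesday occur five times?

A month of length L has five Tuesdays iff its first Tuesday is on day ≤ L−28 (so day 1–3 in a 31-day month, 1–2 in a 30-day month, day 1 in a leap February).
Checking each month of 1935: Jan starts Tue (31d) ✓; Feb starts Fri (28d); Mar starts Fri (31d); Apr starts Mon (30d) ✓; May starts Wed (31d); Jun starts Sat (30d); Jul starts Mon (31d) ✓; Aug starts Thu (31d); Sep starts Sun (30d); Oct starts Tue (31d) ✓; Nov starts Fri (30d); Dec starts Sun (31d) ✓.
Five-Tuesday months: January, April, July, October, December → 5.

5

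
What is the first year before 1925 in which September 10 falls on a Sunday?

From one year to the next, a fixed date's weekday advances by 1, or by 2 when a Feb 29 lies between the two dates.
1925: September 10 is Thursday.
1924: Wednesday (−1)
1923: Monday (−2)
1922: Sunday (−1)
September 10 falls on a Sunday in 1922.

1922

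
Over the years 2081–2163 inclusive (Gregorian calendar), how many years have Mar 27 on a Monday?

11

Track Mar 27's weekday year by year (advancing +1, or +2 across a Feb 29):
  2081: Thu  2082: Fri (+1)  2083: Sat (+1)  2084: Mon (+2) ✓  2085: Tue (+1)
  2086: Wed (+1)  2087: Thu (+1)  2088: Sat (+2)  2089: Sun (+1)  2090: Mon (+1) ✓
  2091: Tue (+1)  2092: Thu (+2)  2093: Fri (+1)  2094: Sat (+1)  … (55 more years) …
  2150: Fri (+1)  2151: Sat (+1)  2152: Mon (+2) ✓  2153: Tue (+1)  2154: Wed (+1)
  2155: Thu (+1)  2156: Sat (+2)  2157: Sun (+1)  2158: Mon (+1) ✓  2159: Tue (+1)
  2160: Thu (+2)  2161: Fri (+1)  2162: Sat (+1)  2163: Sun (+1)
Monday years: 2084, 2090, 2102, 2113, 2119, 2124, 2130, 2141, 2147, 2152, 2158 — 11 in total.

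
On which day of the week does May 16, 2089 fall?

Monday

January 1, 2089 is a Saturday.
May 16 is day 136 of the year, i.e. 135 days after Jan 1.
135 mod 7 = 2, so advance 2 weekdays from Saturday: Monday.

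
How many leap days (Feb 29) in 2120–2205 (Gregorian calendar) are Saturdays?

Leap years in 2120–2205: 21 of them.
Feb 29 weekday advances by 5 (mod 7) from one leap year to the next four years later (or differs when a century non-leap intervenes).
Leap-day weekdays: 2120:Thu 2124:Tue 2128:Sun 2132:Fri 2136:Wed 2140:Mon 2144:Sat✓ 2148:Thu 2152:Tue 2156:Sun 2160:Fri 2164:Wed 2168:Mon 2172:Sat✓ 2176:Thu 2180:Tue 2184:Sun 2188:Fri 2192:Wed 2196:Mon 2204:Wed
Saturday: 2144, 2172 → 2.

2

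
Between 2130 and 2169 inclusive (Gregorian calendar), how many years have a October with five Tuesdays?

October has 31 days; it has five Tuesdays when Tuesday falls among the first (month-length − 28) days — i.e. when October 1 is one of Tuesday/Monday/Sunday.
October 1 by year: 2130:Sun✓ 2131:Mon✓ 2132:Wed 2133:Thu 2134:Fri 2135:Sat 2136:Mon✓ 2137:Tue✓ 2138:Wed 2139:Thu 2140:Sat 2141:Sun✓ 2142:Mon✓ 2143:Tue✓ 2144:Thu …(10 more)… 2155:Wed 2156:Fri 2157:Sat 2158:Sun✓ 2159:Mon✓ 2160:Wed 2161:Thu 2162:Fri 2163:Sat 2164:Mon✓ 2165:Tue✓ 2166:Wed 2167:Thu 2168:Sat 2169:Sun✓
Years with five Tuesdays: 2130, 2131, 2136, 2137, 2141, 2142, 2143, 2147, 2148, 2152, 2153, 2154, 2158, 2159, 2164, 2165, 2169 → 17.

17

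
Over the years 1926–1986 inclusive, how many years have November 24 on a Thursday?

9

Track November 24's weekday year by year (advancing +1, or +2 across a Feb 29):
  1926: Wed  1927: Thu (+1) ✓  1928: Sat (+2)  1929: Sun (+1)  1930: Mon (+1)
  1931: Tue (+1)  1932: Thu (+2) ✓  1933: Fri (+1)  1934: Sat (+1)  1935: Sun (+1)
  1936: Tue (+2)  1937: Wed (+1)  1938: Thu (+1) ✓  1939: Fri (+1)  … (33 more years) …
  1973: Sat (+1)  1974: Sun (+1)  1975: Mon (+1)  1976: Wed (+2)  1977: Thu (+1) ✓
  1978: Fri (+1)  1979: Sat (+1)  1980: Mon (+2)  1981: Tue (+1)  1982: Wed (+1)
  1983: Thu (+1) ✓  1984: Sat (+2)  1985: Sun (+1)  1986: Mon (+1)
Thursday years: 1927, 1932, 1938, 1949, 1955, 1960, 1966, 1977, 1983 — 9 in total.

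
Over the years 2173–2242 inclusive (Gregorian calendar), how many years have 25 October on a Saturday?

Track 25 October's weekday year by year (advancing +1, or +2 across a Feb 29):
  2173: Mon  2174: Tue (+1)  2175: Wed (+1)  2176: Fri (+2)  2177: Sat (+1) ✓
  2178: Sun (+1)  2179: Mon (+1)  2180: Wed (+2)  2181: Thu (+1)  2182: Fri (+1)
  2183: Sat (+1) ✓  2184: Mon (+2)  2185: Tue (+1)  2186: Wed (+1)  … (42 more years) …
  2229: Sun (+1)  2230: Mon (+1)  2231: Tue (+1)  2232: Thu (+2)  2233: Fri (+1)
  2234: Sat (+1) ✓  2235: Sun (+1)  2236: Tue (+2)  2237: Wed (+1)  2238: Thu (+1)
  2239: Fri (+1)  2240: Sun (+2)  2241: Mon (+1)  2242: Tue (+1)
Saturday years: 2177, 2183, 2188, 2194, 2200, 2206, 2217, 2223, 2228, 2234 — 10 in total.

10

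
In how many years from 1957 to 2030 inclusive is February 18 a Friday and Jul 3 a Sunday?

Check each year's weekday for February 18 and Jul 3:
  1957: Mon/Wed  1958: Tue/Thu  1959: Wed/Fri  1960: Thu/Sun  1961: Sat/Mon  1962: Sun/Tue  1963: Mon/Wed  1964: Tue/Fri  1965: Thu/Sat  1966: Fri/Sun ✓  1967: Sat/Mon  1968: Sun/Wed  1969: Tue/Thu  1970: Wed/Fri  …(46 more)…  2017: Sat/Mon  2018: Sun/Tue  2019: Mon/Wed  2020: Tue/Fri  2021: Thu/Sat  2022: Fri/Sun ✓  2023: Sat/Mon  2024: Sun/Wed  2025: Tue/Thu  2026: Wed/Fri  2027: Thu/Sat  2028: Fri/Mon  2029: Sun/Tue  2030: Mon/Wed
Both conditions hold in: 1966, 1977, 1983, 1994, 2005, 2011, 2022 — 7.

7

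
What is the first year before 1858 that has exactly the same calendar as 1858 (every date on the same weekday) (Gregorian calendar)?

Two years share a calendar iff Jan 1 falls on the same weekday and both are leap or both are common. 1858: Jan 1 is Friday, common year.
1857: Jan 1 Thursday, common
1856: Jan 1 Tuesday, leap
1855: Jan 1 Monday, common
1854: Jan 1 Sunday, common
1853: Jan 1 Saturday, common
1852: Jan 1 Thursday, leap
1851: Jan 1 Wednesday, common
1850: Jan 1 Tuesday, common
1849: Jan 1 Monday, common
1848: Jan 1 Saturday, leap
1847: Jan 1 Friday, common
1847 matches on both conditions.

1847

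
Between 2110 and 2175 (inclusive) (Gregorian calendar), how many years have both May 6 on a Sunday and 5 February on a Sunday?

Check each year's weekday for May 6 and 5 February:
  2110: Tue/Wed  2111: Wed/Thu  2112: Fri/Fri  2113: Sat/Sun  2114: Sun/Mon  2115: Mon/Tue  2116: Wed/Wed  2117: Thu/Fri  2118: Fri/Sat  2119: Sat/Sun  2120: Mon/Mon  2121: Tue/Wed  2122: Wed/Thu  2123: Thu/Fri  …(38 more)…  2162: Thu/Fri  2163: Fri/Sat  2164: Sun/Sun ✓  2165: Mon/Tue  2166: Tue/Wed  2167: Wed/Thu  2168: Fri/Fri  2169: Sat/Sun  2170: Sun/Mon  2171: Mon/Tue  2172: Wed/Wed  2173: Thu/Fri  2174: Fri/Sat  2175: Sat/Sun
Both conditions hold in: 2136, 2164 — 2.

2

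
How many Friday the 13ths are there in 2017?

Check the 13th of each month of 2017: Jan 13: Fri, Feb 13: Mon, Mar 13: Mon, Apr 13: Thu, May 13: Sat, Jun 13: Tue, Jul 13: Thu, Aug 13: Sun, Sep 13: Wed, Oct 13: Fri, Nov 13: Mon, Dec 13: Wed.
Friday occurs in January, October — 2 months.

2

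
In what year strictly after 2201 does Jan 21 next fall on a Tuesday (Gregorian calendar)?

2206

From one year to the next, a fixed date's weekday advances by 1, or by 2 when a Feb 29 lies between the two dates.
2201: January 21 is Wednesday.
2202: Thursday (+1)
2203: Friday (+1)
2204: Saturday (+1)
2205: Monday (+2)
2206: Tuesday (+1)
Jan 21 falls on a Tuesday in 2206.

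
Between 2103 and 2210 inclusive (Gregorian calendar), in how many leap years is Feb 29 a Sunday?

3

Leap years in 2103–2210: 26 of them.
Feb 29 weekday advances by 5 (mod 7) from one leap year to the next four years later (or differs when a century non-leap intervenes).
Leap-day weekdays: 2104:Fri 2108:Wed 2112:Mon 2116:Sat 2120:Thu 2124:Tue 2128:Sun✓ 2132:Fri 2136:Wed 2140:Mon 2144:Sat 2148:Thu 2152:Tue 2156:Sun✓ 2160:Fri 2164:Wed 2168:Mon 2172:Sat 2176:Thu 2180:Tue 2184:Sun✓ 2188:Fri 2192:Wed 2196:Mon 2204:Wed 2208:Mon
Sunday: 2128, 2156, 2184 → 3.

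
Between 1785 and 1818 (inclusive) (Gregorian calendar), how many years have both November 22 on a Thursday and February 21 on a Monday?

0

Check each year's weekday for November 22 and February 21:
  1785: Tue/Mon  1786: Wed/Tue  1787: Thu/Wed  1788: Sat/Thu  1789: Sun/Sat  1790: Mon/Sun  1791: Tue/Mon  1792: Thu/Tue  1793: Fri/Thu  1794: Sat/Fri  1795: Sun/Sat  1796: Tue/Sun  1797: Wed/Tue  1798: Thu/Wed  …(6 more)…  1805: Fri/Thu  1806: Sat/Fri  1807: Sun/Sat  1808: Tue/Sun  1809: Wed/Tue  1810: Thu/Wed  1811: Fri/Thu  1812: Sun/Fri  1813: Mon/Sun  1814: Tue/Mon  1815: Wed/Tue  1816: Fri/Wed  1817: Sat/Fri  1818: Sun/Sat
Both conditions hold in: no year — 0.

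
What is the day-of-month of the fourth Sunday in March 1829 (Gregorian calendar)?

March 1, 1829 is a Sunday, so the first Sunday is the 1st.
The fourth Sunday is 1 + 21 = 22.

22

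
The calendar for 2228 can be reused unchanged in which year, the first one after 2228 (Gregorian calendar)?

2256

Two years share a calendar iff Jan 1 falls on the same weekday and both are leap or both are common. 2228: Jan 1 is Tuesday, leap year.
2229: Jan 1 Thursday, common
2230: Jan 1 Friday, common
2231: Jan 1 Saturday, common
2232: Jan 1 Sunday, leap
2233: Jan 1 Tuesday, common
2234: Jan 1 Wednesday, common
2235: Jan 1 Thursday, common
2236: Jan 1 Friday, leap
2237: Jan 1 Sunday, common
2238: Jan 1 Monday, common
2239: Jan 1 Tuesday, common
2240: Jan 1 Wednesday, leap
2241: Jan 1 Friday, common
2242: Jan 1 Saturday, common
2243: Jan 1 Sunday, common
2244: Jan 1 Monday, leap
2245: Jan 1 Wednesday, common
2246: Jan 1 Thursday, common
2247: Jan 1 Friday, common
2248: Jan 1 Saturday, leap
2249: Jan 1 Monday, common
2250: Jan 1 Tuesday, common
2251: Jan 1 Wednesday, common
2252: Jan 1 Thursday, leap
2253: Jan 1 Saturday, common
2254: Jan 1 Sunday, common
2255: Jan 1 Monday, common
2256: Jan 1 Tuesday, leap
2256 matches on both conditions.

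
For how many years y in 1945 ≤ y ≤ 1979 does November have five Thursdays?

11

November has 30 days; it has five Thursdays when Thursday falls among the first (month-length − 28) days — i.e. when November 1 is one of Thursday/Wednesday.
November 1 by year: 1945:Thu✓ 1946:Fri 1947:Sat 1948:Mon 1949:Tue 1950:Wed✓ 1951:Thu✓ 1952:Sat 1953:Sun 1954:Mon 1955:Tue 1956:Thu✓ 1957:Fri 1958:Sat 1959:Sun …(5 more)… 1965:Mon 1966:Tue 1967:Wed✓ 1968:Fri 1969:Sat 1970:Sun 1971:Mon 1972:Wed✓ 1973:Thu✓ 1974:Fri 1975:Sat 1976:Mon 1977:Tue 1978:Wed✓ 1979:Thu✓
Years with five Thursdays: 1945, 1950, 1951, 1956, 1961, 1962, 1967, 1972, 1973, 1978, 1979 → 11.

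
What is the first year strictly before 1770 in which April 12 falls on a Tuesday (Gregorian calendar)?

From one year to the next, a fixed date's weekday advances by 1, or by 2 when a Feb 29 lies between the two dates.
1770: April 12 is Thursday.
1769: Wednesday (−1)
1768: Tuesday (−1)
April 12 falls on a Tuesday in 1768.

1768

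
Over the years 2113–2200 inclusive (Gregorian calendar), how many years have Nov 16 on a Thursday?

Track Nov 16's weekday year by year (advancing +1, or +2 across a Feb 29):
  2113: Thu ✓  2114: Fri (+1)  2115: Sat (+1)  2116: Mon (+2)  2117: Tue (+1)
  2118: Wed (+1)  2119: Thu (+1) ✓  2120: Sat (+2)  2121: Sun (+1)  2122: Mon (+1)
  2123: Tue (+1)  2124: Thu (+2) ✓  2125: Fri (+1)  2126: Sat (+1)  … (60 more years) …
  2187: Fri (+1)  2188: Sun (+2)  2189: Mon (+1)  2190: Tue (+1)  2191: Wed (+1)
  2192: Fri (+2)  2193: Sat (+1)  2194: Sun (+1)  2195: Mon (+1)  2196: Wed (+2)
  2197: Thu (+1) ✓  2198: Fri (+1)  2199: Sat (+1)  2200: Sun (+1)
Thursday years: 2113, 2119, 2124, 2130, 2141, 2147, 2152, 2158, 2169, 2175, 2180, 2186, 2197 — 13 in total.

13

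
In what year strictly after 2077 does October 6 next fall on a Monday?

2081

From one year to the next, a fixed date's weekday advances by 1, or by 2 when a Feb 29 lies between the two dates.
2077: October 6 is Wednesday.
2078: Thursday (+1)
2079: Friday (+1)
2080: Sunday (+2)
2081: Monday (+1)
October 6 falls on a Monday in 2081.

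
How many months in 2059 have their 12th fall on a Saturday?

Check the 12th of each month of 2059: Jan 12: Sun, Feb 12: Wed, Mar 12: Wed, Apr 12: Sat, May 12: Mon, Jun 12: Thu, Jul 12: Sat, Aug 12: Tue, Sep 12: Fri, Oct 12: Sun, Nov 12: Wed, Dec 12: Fri.
Saturday occurs in April, July — 2 months.

2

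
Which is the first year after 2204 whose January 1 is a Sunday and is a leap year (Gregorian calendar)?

2232

Jan 1 advances by 2 weekdays after a leap year and by 1 after a common year.
2204: Jan 1 is Sunday (leap).
2205: Tuesday
2206: Wednesday
2207: Thursday
2208: Friday (leap)
2209: Sunday
2210: Monday
2211: Tuesday
2212: Wednesday (leap)
2213: Friday
2214: Saturday
2215: Sunday
2216: Monday (leap)
2217: Wednesday
2218: Thursday
2219: Friday
2220: Saturday (leap)
2221: Monday
2222: Tuesday
2223: Wednesday
2224: Thursday (leap)
2225: Saturday
2226: Sunday
2227: Monday
2228: Tuesday (leap)
2229: Thursday
2230: Friday
2231: Saturday
2232: Sunday (leap)
2232 begins on a Sunday and is a leap year.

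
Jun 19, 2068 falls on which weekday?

Tuesday

January 1, 2068 is a Sunday.
June 19 is day 171 of the year, i.e. 170 days after Jan 1.
170 mod 7 = 2, so advance 2 weekdays from Sunday: Tuesday.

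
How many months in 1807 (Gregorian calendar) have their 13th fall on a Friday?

Check the 13th of each month of 1807: Jan 13: Tue, Feb 13: Fri, Mar 13: Fri, Apr 13: Mon, May 13: Wed, Jun 13: Sat, Jul 13: Mon, Aug 13: Thu, Sep 13: Sun, Oct 13: Tue, Nov 13: Fri, Dec 13: Sun.
Friday occurs in February, March, November — 3 months.

3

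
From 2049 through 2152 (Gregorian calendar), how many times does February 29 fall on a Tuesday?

Leap years in 2049–2152: 25 of them.
Feb 29 weekday advances by 5 (mod 7) from one leap year to the next four years later (or differs when a century non-leap intervenes).
Leap-day weekdays: 2052:Thu 2056:Tue✓ 2060:Sun 2064:Fri 2068:Wed 2072:Mon 2076:Sat 2080:Thu 2084:Tue✓ 2088:Sun 2092:Fri 2096:Wed 2104:Fri 2108:Wed 2112:Mon 2116:Sat 2120:Thu 2124:Tue✓ 2128:Sun 2132:Fri 2136:Wed 2140:Mon 2144:Sat 2148:Thu 2152:Tue✓
Tuesday: 2056, 2084, 2124, 2152 → 4.

4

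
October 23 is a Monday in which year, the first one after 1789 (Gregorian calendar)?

From one year to the next, a fixed date's weekday advances by 1, or by 2 when a Feb 29 lies between the two dates.
1789: October 23 is Friday.
1790: Saturday (+1)
1791: Sunday (+1)
1792: Tuesday (+2)
1793: Wednesday (+1)
1794: Thursday (+1)
1795: Friday (+1)
1796: Sunday (+2)
1797: Monday (+1)
October 23 falls on a Monday in 1797.

1797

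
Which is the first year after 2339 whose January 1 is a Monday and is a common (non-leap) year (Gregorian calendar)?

2345

Jan 1 advances by 2 weekdays after a leap year and by 1 after a common year.
2339: Jan 1 is Sunday.
2340: Monday (leap)
2341: Wednesday
2342: Thursday
2343: Friday
2344: Saturday (leap)
2345: Monday
2345 begins on a Monday and is a common year.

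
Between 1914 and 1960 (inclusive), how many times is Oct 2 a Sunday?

Track Oct 2's weekday year by year (advancing +1, or +2 across a Feb 29):
  1914: Fri  1915: Sat (+1)  1916: Mon (+2)  1917: Tue (+1)  1918: Wed (+1)
  1919: Thu (+1)  1920: Sat (+2)  1921: Sun (+1) ✓  1922: Mon (+1)  1923: Tue (+1)
  1924: Thu (+2)  1925: Fri (+1)  1926: Sat (+1)  1927: Sun (+1) ✓  … (19 more years) …
  1947: Thu (+1)  1948: Sat (+2)  1949: Sun (+1) ✓  1950: Mon (+1)  1951: Tue (+1)
  1952: Thu (+2)  1953: Fri (+1)  1954: Sat (+1)  1955: Sun (+1) ✓  1956: Tue (+2)
  1957: Wed (+1)  1958: Thu (+1)  1959: Fri (+1)  1960: Sun (+2) ✓
Sunday years: 1921, 1927, 1932, 1938, 1949, 1955, 1960 — 7 in total.

7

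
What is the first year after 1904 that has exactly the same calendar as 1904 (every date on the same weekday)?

Two years share a calendar iff Jan 1 falls on the same weekday and both are leap or both are common. 1904: Jan 1 is Friday, leap year.
1905: Jan 1 Sunday, common
1906: Jan 1 Monday, common
1907: Jan 1 Tuesday, common
1908: Jan 1 Wednesday, leap
1909: Jan 1 Friday, common
1910: Jan 1 Saturday, common
1911: Jan 1 Sunday, common
1912: Jan 1 Monday, leap
1913: Jan 1 Wednesday, common
1914: Jan 1 Thursday, common
1915: Jan 1 Friday, common
1916: Jan 1 Saturday, leap
1917: Jan 1 Monday, common
1918: Jan 1 Tuesday, common
1919: Jan 1 Wednesday, common
1920: Jan 1 Thursday, leap
1921: Jan 1 Saturday, common
1922: Jan 1 Sunday, common
1923: Jan 1 Monday, common
1924: Jan 1 Tuesday, leap
1925: Jan 1 Thursday, common
1926: Jan 1 Friday, common
1927: Jan 1 Saturday, common
1928: Jan 1 Sunday, leap
1929: Jan 1 Tuesday, common
1930: Jan 1 Wednesday, common
1931: Jan 1 Thursday, common
1932: Jan 1 Friday, leap
1932 matches on both conditions.

1932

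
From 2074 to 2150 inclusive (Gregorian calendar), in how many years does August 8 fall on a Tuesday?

Track August 8's weekday year by year (advancing +1, or +2 across a Feb 29):
  2074: Wed  2075: Thu (+1)  2076: Sat (+2)  2077: Sun (+1)  2078: Mon (+1)
  2079: Tue (+1) ✓  2080: Thu (+2)  2081: Fri (+1)  2082: Sat (+1)  2083: Sun (+1)
  2084: Tue (+2) ✓  2085: Wed (+1)  2086: Thu (+1)  2087: Fri (+1)  … (49 more years) …
  2137: Thu (+1)  2138: Fri (+1)  2139: Sat (+1)  2140: Mon (+2)  2141: Tue (+1) ✓
  2142: Wed (+1)  2143: Thu (+1)  2144: Sat (+2)  2145: Sun (+1)  2146: Mon (+1)
  2147: Tue (+1) ✓  2148: Thu (+2)  2149: Fri (+1)  2150: Sat (+1)
Tuesday years: 2079, 2084, 2090, 2102, 2113, 2119, 2124, 2130, 2141, 2147 — 10 in total.

10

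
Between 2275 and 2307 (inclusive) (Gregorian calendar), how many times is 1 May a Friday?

Track 1 May's weekday year by year (advancing +1, or +2 across a Feb 29):
  2275: Sat  2276: Mon (+2)  2277: Tue (+1)  2278: Wed (+1)  2279: Thu (+1)
  2280: Sat (+2)  2281: Sun (+1)  2282: Mon (+1)  2283: Tue (+1)  2284: Thu (+2)
  2285: Fri (+1) ✓  2286: Sat (+1)  2287: Sun (+1)  2288: Tue (+2)  … (5 more years) …
  2294: Tue (+1)  2295: Wed (+1)  2296: Fri (+2) ✓  2297: Sat (+1)  2298: Sun (+1)
  2299: Mon (+1)  2300: Tue (+1)  2301: Wed (+1)  2302: Thu (+1)  2303: Fri (+1) ✓
  2304: Sun (+2)  2305: Mon (+1)  2306: Tue (+1)  2307: Wed (+1)
Friday years: 2285, 2291, 2296, 2303 — 4 in total.

4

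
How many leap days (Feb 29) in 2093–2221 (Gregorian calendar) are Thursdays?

Leap years in 2093–2221: 30 of them.
Feb 29 weekday advances by 5 (mod 7) from one leap year to the next four years later (or differs when a century non-leap intervenes).
Leap-day weekdays: 2096:Wed 2104:Fri 2108:Wed 2112:Mon 2116:Sat 2120:Thu✓ 2124:Tue 2128:Sun 2132:Fri 2136:Wed 2140:Mon 2144:Sat 2148:Thu✓ …(4 more)… 2168:Mon 2172:Sat 2176:Thu✓ 2180:Tue 2184:Sun 2188:Fri 2192:Wed 2196:Mon 2204:Wed 2208:Mon 2212:Sat 2216:Thu✓ 2220:Tue
Thursday: 2120, 2148, 2176, 2216 → 4.

4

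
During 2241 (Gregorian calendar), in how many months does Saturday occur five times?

A month of length L has five Saturdays iff its first Saturday is on day ≤ L−28 (so day 1–3 in a 31-day month, 1–2 in a 30-day month, day 1 in a leap February).
Checking each month of 2241: Jan starts Fri (31d) ✓; Feb starts Mon (28d); Mar starts Mon (31d); Apr starts Thu (30d); May starts Sat (31d) ✓; Jun starts Tue (30d); Jul starts Thu (31d) ✓; Aug starts Sun (31d); Sep starts Wed (30d); Oct starts Fri (31d) ✓; Nov starts Mon (30d); Dec starts Wed (31d).
Five-Saturday months: January, May, July, October → 4.

4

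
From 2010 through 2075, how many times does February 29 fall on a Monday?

Leap years in 2010–2075: 16 of them.
Feb 29 weekday advances by 5 (mod 7) from one leap year to the next four years later (or differs when a century non-leap intervenes).
Leap-day weekdays: 2012:Wed 2016:Mon✓ 2020:Sat 2024:Thu 2028:Tue 2032:Sun 2036:Fri 2040:Wed 2044:Mon✓ 2048:Sat 2052:Thu 2056:Tue 2060:Sun 2064:Fri 2068:Wed 2072:Mon✓
Monday: 2016, 2044, 2072 → 3.

3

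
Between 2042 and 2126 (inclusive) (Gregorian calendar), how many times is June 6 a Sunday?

12

Track June 6's weekday year by year (advancing +1, or +2 across a Feb 29):
  2042: Fri  2043: Sat (+1)  2044: Mon (+2)  2045: Tue (+1)  2046: Wed (+1)
  2047: Thu (+1)  2048: Sat (+2)  2049: Sun (+1) ✓  2050: Mon (+1)  2051: Tue (+1)
  2052: Thu (+2)  2053: Fri (+1)  2054: Sat (+1)  2055: Sun (+1) ✓  … (57 more years) …
  2113: Tue (+1)  2114: Wed (+1)  2115: Thu (+1)  2116: Sat (+2)  2117: Sun (+1) ✓
  2118: Mon (+1)  2119: Tue (+1)  2120: Thu (+2)  2121: Fri (+1)  2122: Sat (+1)
  2123: Sun (+1) ✓  2124: Tue (+2)  2125: Wed (+1)  2126: Thu (+1)
Sunday years: 2049, 2055, 2060, 2066, 2077, 2083, 2088, 2094, 2100, 2106, 2117, 2123 — 12 in total.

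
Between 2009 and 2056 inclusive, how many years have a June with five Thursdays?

June has 30 days; it has five Thursdays when Thursday falls among the first (month-length − 28) days — i.e. when June 1 is one of Thursday/Wednesday.
June 1 by year: 2009:Mon 2010:Tue 2011:Wed✓ 2012:Fri 2013:Sat 2014:Sun 2015:Mon 2016:Wed✓ 2017:Thu✓ 2018:Fri 2019:Sat 2020:Mon 2021:Tue 2022:Wed✓ 2023:Thu✓ …(18 more)… 2042:Sun 2043:Mon 2044:Wed✓ 2045:Thu✓ 2046:Fri 2047:Sat 2048:Mon 2049:Tue 2050:Wed✓ 2051:Thu✓ 2052:Sat 2053:Sun 2054:Mon 2055:Tue 2056:Thu✓
Years with five Thursdays: 2011, 2016, 2017, 2022, 2023, 2028, 2033, 2034, 2039, 2044, 2045, 2050, 2051, 2056 → 14.

14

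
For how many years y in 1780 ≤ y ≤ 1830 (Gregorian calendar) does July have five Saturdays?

21

July has 31 days; it has five Saturdays when Saturday falls among the first (month-length − 28) days — i.e. when July 1 is one of Saturday/Friday/Thursday.
July 1 by year: 1780:Sat✓ 1781:Sun 1782:Mon 1783:Tue 1784:Thu✓ 1785:Fri✓ 1786:Sat✓ 1787:Sun 1788:Tue 1789:Wed 1790:Thu✓ 1791:Fri✓ 1792:Sun 1793:Mon 1794:Tue …(21 more)… 1816:Mon 1817:Tue 1818:Wed 1819:Thu✓ 1820:Sat✓ 1821:Sun 1822:Mon 1823:Tue 1824:Thu✓ 1825:Fri✓ 1826:Sat✓ 1827:Sun 1828:Tue 1829:Wed 1830:Thu✓
Years with five Saturdays: 1780, 1784, 1785, 1786, 1790, 1791, 1796, 1797, 1802, 1803, 1808, 1809, 1813, 1814, 1815, 1819, 1820, 1824, 1825, 1826, 1830 → 21.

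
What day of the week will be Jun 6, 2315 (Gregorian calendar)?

Sunday

January 1, 2315 is a Friday.
June 6 is day 157 of the year, i.e. 156 days after Jan 1.
156 mod 7 = 2, so advance 2 weekdays from Friday: Sunday.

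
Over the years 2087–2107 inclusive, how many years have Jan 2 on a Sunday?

Track Jan 2's weekday year by year (advancing +1, or +2 across a Feb 29):
  2087: Thu  2088: Fri (+1)  2089: Sun (+2) ✓  2090: Mon (+1)  2091: Tue (+1)
  2092: Wed (+1)  2093: Fri (+2)  2094: Sat (+1)  2095: Sun (+1) ✓  2096: Mon (+1)
  2097: Wed (+2)  2098: Thu (+1)  2099: Fri (+1)  2100: Sat (+1)  2101: Sun (+1) ✓
  2102: Mon (+1)  2103: Tue (+1)  2104: Wed (+1)  2105: Fri (+2)  2106: Sat (+1)
  2107: Sun (+1) ✓
Sunday years: 2089, 2095, 2101, 2107 — 4 in total.

4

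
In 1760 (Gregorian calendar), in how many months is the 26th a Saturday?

Check the 26th of each month of 1760: Jan 26: Sat, Feb 26: Tue, Mar 26: Wed, Apr 26: Sat, May 26: Mon, Jun 26: Thu, Jul 26: Sat, Aug 26: Tue, Sep 26: Fri, Oct 26: Sun, Nov 26: Wed, Dec 26: Fri.
Saturday occurs in January, April, July — 3 months.

3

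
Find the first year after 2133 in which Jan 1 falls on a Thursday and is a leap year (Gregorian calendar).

2156

Jan 1 advances by 2 weekdays after a leap year and by 1 after a common year.
2133: Jan 1 is Thursday.
2134: Friday
2135: Saturday
2136: Sunday (leap)
2137: Tuesday
2138: Wednesday
2139: Thursday
2140: Friday (leap)
2141: Sunday
2142: Monday
2143: Tuesday
2144: Wednesday (leap)
2145: Friday
2146: Saturday
2147: Sunday
2148: Monday (leap)
2149: Wednesday
2150: Thursday
2151: Friday
2152: Saturday (leap)
2153: Monday
2154: Tuesday
2155: Wednesday
2156: Thursday (leap)
2156 begins on a Thursday and is a leap year.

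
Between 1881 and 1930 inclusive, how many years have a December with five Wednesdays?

December has 31 days; it has five Wednesdays when Wednesday falls among the first (month-length − 28) days — i.e. when December 1 is one of Wednesday/Tuesday/Monday.
December 1 by year: 1881:Thu 1882:Fri 1883:Sat 1884:Mon✓ 1885:Tue✓ 1886:Wed✓ 1887:Thu 1888:Sat 1889:Sun 1890:Mon✓ 1891:Tue✓ 1892:Thu 1893:Fri 1894:Sat 1895:Sun …(20 more)… 1916:Fri 1917:Sat 1918:Sun 1919:Mon✓ 1920:Wed✓ 1921:Thu 1922:Fri 1923:Sat 1924:Mon✓ 1925:Tue✓ 1926:Wed✓ 1927:Thu 1928:Sat 1929:Sun 1930:Mon✓
Years with five Wednesdays: 1884, 1885, 1886, 1890, 1891, 1896, 1897, 1902, 1903, 1908, 1909, 1913, 1914, 1915, 1919, 1920, 1924, 1925, 1926, 1930 → 20.

20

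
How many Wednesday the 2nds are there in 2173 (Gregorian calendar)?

1

Check the 2nd of each month of 2173: Jan 2: Sat, Feb 2: Tue, Mar 2: Tue, Apr 2: Fri, May 2: Sun, Jun 2: Wed, Jul 2: Fri, Aug 2: Mon, Sep 2: Thu, Oct 2: Sat, Nov 2: Tue, Dec 2: Thu.
Wednesday occurs in June — 1 month.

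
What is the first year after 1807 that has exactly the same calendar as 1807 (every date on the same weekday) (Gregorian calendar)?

1818

Two years share a calendar iff Jan 1 falls on the same weekday and both are leap or both are common. 1807: Jan 1 is Thursday, common year.
1808: Jan 1 Friday, leap
1809: Jan 1 Sunday, common
1810: Jan 1 Monday, common
1811: Jan 1 Tuesday, common
1812: Jan 1 Wednesday, leap
1813: Jan 1 Friday, common
1814: Jan 1 Saturday, common
1815: Jan 1 Sunday, common
1816: Jan 1 Monday, leap
1817: Jan 1 Wednesday, common
1818: Jan 1 Thursday, common
1818 matches on both conditions.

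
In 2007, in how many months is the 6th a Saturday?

Check the 6th of each month of 2007: Jan 6: Sat, Feb 6: Tue, Mar 6: Tue, Apr 6: Fri, May 6: Sun, Jun 6: Wed, Jul 6: Fri, Aug 6: Mon, Sep 6: Thu, Oct 6: Sat, Nov 6: Tue, Dec 6: Thu.
Saturday occurs in January, October — 2 months.

2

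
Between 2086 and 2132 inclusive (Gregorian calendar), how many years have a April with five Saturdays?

13

April has 30 days; it has five Saturdays when Saturday falls among the first (month-length − 28) days — i.e. when April 1 is one of Saturday/Friday.
April 1 by year: 2086:Mon 2087:Tue 2088:Thu 2089:Fri✓ 2090:Sat✓ 2091:Sun 2092:Tue 2093:Wed 2094:Thu 2095:Fri✓ 2096:Sun 2097:Mon 2098:Tue 2099:Wed 2100:Thu …(17 more)… 2118:Fri✓ 2119:Sat✓ 2120:Mon 2121:Tue 2122:Wed 2123:Thu 2124:Sat✓ 2125:Sun 2126:Mon 2127:Tue 2128:Thu 2129:Fri✓ 2130:Sat✓ 2131:Sun 2132:Tue
Years with five Saturdays: 2089, 2090, 2095, 2101, 2102, 2107, 2112, 2113, 2118, 2119, 2124, 2129, 2130 → 13.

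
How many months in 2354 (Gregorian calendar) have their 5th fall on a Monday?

Check the 5th of each month of 2354: Jan 5: Tue, Feb 5: Fri, Mar 5: Fri, Apr 5: Mon, May 5: Wed, Jun 5: Sat, Jul 5: Mon, Aug 5: Thu, Sep 5: Sun, Oct 5: Tue, Nov 5: Fri, Dec 5: Sun.
Monday occurs in April, July — 2 months.

2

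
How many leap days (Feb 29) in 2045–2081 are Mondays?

1

Leap years in 2045–2081: 9 of them.
Feb 29 weekday advances by 5 (mod 7) from one leap year to the next four years later (or differs when a century non-leap intervenes).
Leap-day weekdays: 2048:Sat 2052:Thu 2056:Tue 2060:Sun 2064:Fri 2068:Wed 2072:Mon✓ 2076:Sat 2080:Thu
Monday: 2072 → 1.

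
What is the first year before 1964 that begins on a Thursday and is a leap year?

Jan 1 advances by 2 weekdays after a leap year and by 1 after a common year.
1964: Jan 1 is Wednesday (leap).
1963: Tuesday
1962: Monday
1961: Sunday
1960: Friday (leap)
1959: Thursday
1958: Wednesday
1957: Tuesday
1956: Sunday (leap)
1955: Saturday
1954: Friday
1953: Thursday
1952: Tuesday (leap)
1951: Monday
1950: Sunday
1949: Saturday
1948: Thursday (leap)
1948 begins on a Thursday and is a leap year.

1948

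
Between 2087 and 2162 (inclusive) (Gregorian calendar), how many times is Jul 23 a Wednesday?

12

Track Jul 23's weekday year by year (advancing +1, or +2 across a Feb 29):
  2087: Wed ✓  2088: Fri (+2)  2089: Sat (+1)  2090: Sun (+1)  2091: Mon (+1)
  2092: Wed (+2) ✓  2093: Thu (+1)  2094: Fri (+1)  2095: Sat (+1)  2096: Mon (+2)
  2097: Tue (+1)  2098: Wed (+1) ✓  2099: Thu (+1)  2100: Fri (+1)  … (48 more years) …
  2149: Wed (+1) ✓  2150: Thu (+1)  2151: Fri (+1)  2152: Sun (+2)  2153: Mon (+1)
  2154: Tue (+1)  2155: Wed (+1) ✓  2156: Fri (+2)  2157: Sat (+1)  2158: Sun (+1)
  2159: Mon (+1)  2160: Wed (+2) ✓  2161: Thu (+1)  2162: Fri (+1)
Wednesday years: 2087, 2092, 2098, 2104, 2110, 2121, 2127, 2132, 2138, 2149, 2155, 2160 — 12 in total.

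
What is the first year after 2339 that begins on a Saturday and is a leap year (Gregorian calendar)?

Jan 1 advances by 2 weekdays after a leap year and by 1 after a common year.
2339: Jan 1 is Sunday.
2340: Monday (leap)
2341: Wednesday
2342: Thursday
2343: Friday
2344: Saturday (leap)
2344 begins on a Saturday and is a leap year.

2344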